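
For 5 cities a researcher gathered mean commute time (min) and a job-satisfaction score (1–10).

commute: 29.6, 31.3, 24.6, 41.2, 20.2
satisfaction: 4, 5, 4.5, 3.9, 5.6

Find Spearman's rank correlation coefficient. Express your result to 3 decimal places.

Rank commute: 3, 4, 2, 5, 1
Rank satisfaction: 2, 4, 3, 1, 5
d = rank(commute) − rank(satisfaction): 1, 0, -1, 4, -4; Σd² = 34
ρ = 1 − 6Σd² / [n(n²−1)] = 1 − 6×34 / (5×24) = 1 − 204/120 ≈ -0.700

-0.700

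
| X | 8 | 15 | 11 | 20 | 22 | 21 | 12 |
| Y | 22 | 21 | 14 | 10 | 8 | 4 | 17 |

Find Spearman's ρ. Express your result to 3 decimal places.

-0.821

Rank X: 1, 4, 2, 5, 7, 6, 3
Rank Y: 7, 6, 4, 3, 2, 1, 5
d = rank(X) − rank(Y): -6, -2, -2, 2, 5, 5, -2; Σd² = 102
ρ = 1 − 6Σd² / [n(n²−1)] = 1 − 6×102 / (7×48) = 1 − 612/336 ≈ -0.821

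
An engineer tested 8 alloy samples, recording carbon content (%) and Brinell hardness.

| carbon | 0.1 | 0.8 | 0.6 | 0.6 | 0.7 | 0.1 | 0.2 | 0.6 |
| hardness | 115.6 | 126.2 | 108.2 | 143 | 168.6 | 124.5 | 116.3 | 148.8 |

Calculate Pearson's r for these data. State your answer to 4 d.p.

0.4976

n = 8, Σx = 3.7, Σy = 1051.2, Σx² = 2.27, Σy² = 141039.38, Σxy = 506.25
nΣxy − ΣxΣy = 4050 − 3889.44 = 160.56
nΣx² − (Σx)² = 18.16 − 13.69 = 4.47; nΣy² − (Σy)² = 1128315.04 − 1105021.44 = 23293.6
r = 160.56 / √(4.47 × 23293.6) = 160.56 / 322.6800 ≈ 0.4976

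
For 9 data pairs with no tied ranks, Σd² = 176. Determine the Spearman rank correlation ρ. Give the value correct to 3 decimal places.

-0.467

ρ = 1 − 6Σd² / [n(n²−1)] = 1 − 6×176 / (9×80)
  = 1 − 1056/720 = 1 − 1.4667 ≈ -0.467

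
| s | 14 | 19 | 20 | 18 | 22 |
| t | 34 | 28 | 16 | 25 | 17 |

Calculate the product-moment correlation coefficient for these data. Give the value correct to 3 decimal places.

-0.889

n = 5, Σs = 93, Σt = 120, Σs² = 1765, Σt² = 3110, Σst = 2152
nΣst − ΣsΣt = 10760 − 11160 = -400
nΣs² − (Σs)² = 8825 − 8649 = 176; nΣt² − (Σt)² = 15550 − 14400 = 1150
r = -400 / √(176 × 1150) = -400 / 449.8889 ≈ -0.889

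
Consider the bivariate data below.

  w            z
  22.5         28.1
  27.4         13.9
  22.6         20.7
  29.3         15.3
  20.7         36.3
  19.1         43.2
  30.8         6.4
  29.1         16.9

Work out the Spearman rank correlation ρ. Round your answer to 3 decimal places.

Rank w: 3, 5, 4, 7, 2, 1, 8, 6
Rank z: 6, 2, 5, 3, 7, 8, 1, 4
d = rank(w) − rank(z): -3, 3, -1, 4, -5, -7, 7, 2; Σd² = 162
ρ = 1 − 6Σd² / [n(n²−1)] = 1 − 6×162 / (8×63) = 1 − 972/504 ≈ -0.929

-0.929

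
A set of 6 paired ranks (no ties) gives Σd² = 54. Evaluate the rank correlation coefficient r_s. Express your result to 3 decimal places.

ρ = 1 − 6Σd² / [n(n²−1)] = 1 − 6×54 / (6×35)
  = 1 − 324/210 = 1 − 1.5429 ≈ -0.543

-0.543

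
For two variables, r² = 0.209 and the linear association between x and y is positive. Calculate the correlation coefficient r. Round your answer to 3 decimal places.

|r| = √0.209 = 0.457
The association is positive, so r = 0.457.

0.457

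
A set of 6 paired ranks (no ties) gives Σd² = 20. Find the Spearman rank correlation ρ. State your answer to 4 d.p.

0.4286

ρ = 1 − 6Σd² / [n(n²−1)] = 1 − 6×20 / (6×35)
  = 1 − 120/210 = 1 − 0.57143 ≈ 0.4286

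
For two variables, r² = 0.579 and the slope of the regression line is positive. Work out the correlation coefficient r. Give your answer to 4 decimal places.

|r| = √0.579 = 0.7609
The association is positive, so r = 0.7609.

0.7609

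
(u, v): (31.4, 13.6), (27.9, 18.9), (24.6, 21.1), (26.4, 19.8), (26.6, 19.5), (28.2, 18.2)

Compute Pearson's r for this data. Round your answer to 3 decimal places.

-0.975

n = 6, Σu = 165.1, Σv = 111.1, Σu² = 4569.29, Σv² = 2090.91, Σuv = 3028.07
nΣuv − ΣuΣv = 18168.42 − 18342.61 = -174.19
nΣu² − (Σu)² = 27415.74 − 27258.01 = 157.73; nΣv² − (Σv)² = 12545.46 − 12343.21 = 202.25
r = -174.19 / √(157.73 × 202.25) = -174.19 / 178.6082 ≈ -0.975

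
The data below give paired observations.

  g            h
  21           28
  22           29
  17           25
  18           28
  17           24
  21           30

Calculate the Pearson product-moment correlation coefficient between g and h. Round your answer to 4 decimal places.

n = 6, Σg = 116, Σh = 164, Σg² = 2268, Σh² = 4510, Σgh = 3193
nΣgh − ΣgΣh = 19158 − 19024 = 134
nΣg² − (Σg)² = 13608 − 13456 = 152; nΣh² − (Σh)² = 27060 − 26896 = 164
r = 134 / √(152 × 164) = 134 / 157.8860 ≈ 0.8487

0.8487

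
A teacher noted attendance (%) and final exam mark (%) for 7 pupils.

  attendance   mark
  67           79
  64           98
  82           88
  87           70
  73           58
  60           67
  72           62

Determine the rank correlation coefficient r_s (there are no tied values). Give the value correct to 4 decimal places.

Rank attendance: 3, 2, 6, 7, 5, 1, 4
Rank mark: 5, 7, 6, 4, 1, 3, 2
d = rank(attendance) − rank(mark): -2, -5, 0, 3, 4, -2, 2; Σd² = 62
ρ = 1 − 6Σd² / [n(n²−1)] = 1 − 6×62 / (7×48) = 1 − 372/336 ≈ -0.1071

-0.1071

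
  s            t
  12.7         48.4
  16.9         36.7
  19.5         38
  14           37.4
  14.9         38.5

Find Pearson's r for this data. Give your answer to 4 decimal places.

-0.6042

n = 5, Σs = 78, Σt = 199, Σs² = 1245.16, Σt² = 8014.46, Σst = 3073.16
nΣst − ΣsΣt = 15365.8 − 15522 = -156.2
nΣs² − (Σs)² = 6225.8 − 6084 = 141.8; nΣt² − (Σt)² = 40072.3 − 39601 = 471.3
r = -156.2 / √(141.8 × 471.3) = -156.2 / 258.5156 ≈ -0.6042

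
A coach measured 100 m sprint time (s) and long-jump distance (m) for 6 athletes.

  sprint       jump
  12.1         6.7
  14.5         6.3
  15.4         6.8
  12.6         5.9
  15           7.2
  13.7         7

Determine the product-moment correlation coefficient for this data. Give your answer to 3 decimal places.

0.454

n = 6, Σx = 83.3, Σy = 39.9, Σx² = 1165.27, Σy² = 266.47, Σxy = 555.38
nΣxy − ΣxΣy = 3332.28 − 3323.67 = 8.61
nΣx² − (Σx)² = 6991.62 − 6938.89 = 52.73; nΣy² − (Σy)² = 1598.82 − 1592.01 = 6.81
r = 8.61 / √(52.73 × 6.81) = 8.61 / 18.9497 ≈ 0.454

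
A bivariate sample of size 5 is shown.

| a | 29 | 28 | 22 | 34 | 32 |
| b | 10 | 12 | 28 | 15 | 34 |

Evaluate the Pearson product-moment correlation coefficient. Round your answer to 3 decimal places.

-0.160

n = 5, Σa = 145, Σb = 99, Σa² = 4289, Σb² = 2409, Σab = 2840
nΣab − ΣaΣb = 14200 − 14355 = -155
nΣa² − (Σa)² = 21445 − 21025 = 420; nΣb² − (Σb)² = 12045 − 9801 = 2244
r = -155 / √(420 × 2244) = -155 / 970.8141 ≈ -0.160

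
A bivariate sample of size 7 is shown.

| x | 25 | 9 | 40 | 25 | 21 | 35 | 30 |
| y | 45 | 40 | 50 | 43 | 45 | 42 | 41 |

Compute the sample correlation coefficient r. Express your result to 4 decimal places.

n = 7, Σx = 185, Σy = 306, Σx² = 5497, Σy² = 13444, Σxy = 8205
nΣxy − ΣxΣy = 57435 − 56610 = 825
nΣx² − (Σx)² = 38479 − 34225 = 4254; nΣy² − (Σy)² = 94108 − 93636 = 472
r = 825 / √(4254 × 472) = 825 / 1416.9996 ≈ 0.5822

0.5822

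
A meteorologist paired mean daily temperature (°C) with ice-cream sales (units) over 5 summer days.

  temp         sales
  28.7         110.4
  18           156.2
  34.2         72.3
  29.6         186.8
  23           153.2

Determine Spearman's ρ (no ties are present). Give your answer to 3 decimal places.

Rank temp: 3, 1, 5, 4, 2
Rank sales: 2, 4, 1, 5, 3
d = rank(temp) − rank(sales): 1, -3, 4, -1, -1; Σd² = 28
ρ = 1 − 6Σd² / [n(n²−1)] = 1 − 6×28 / (5×24) = 1 − 168/120 ≈ -0.400

-0.400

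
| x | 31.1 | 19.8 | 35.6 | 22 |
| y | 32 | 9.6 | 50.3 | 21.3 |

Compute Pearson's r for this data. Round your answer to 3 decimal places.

0.965

n = 4, Σx = 108.5, Σy = 113.2, Σx² = 3110.61, Σy² = 4099.94, Σxy = 3444.56
nΣxy − ΣxΣy = 13778.24 − 12282.2 = 1496.04
nΣx² − (Σx)² = 12442.44 − 11772.25 = 670.19; nΣy² − (Σy)² = 16399.76 − 12814.24 = 3585.52
r = 1496.04 / √(670.19 × 3585.52) = 1496.04 / 1550.1547 ≈ 0.965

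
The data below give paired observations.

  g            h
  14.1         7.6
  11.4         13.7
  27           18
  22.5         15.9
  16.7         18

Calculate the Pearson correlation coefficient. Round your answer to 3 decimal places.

n = 5, Σg = 91.7, Σh = 73.2, Σg² = 1842.91, Σh² = 1146.26, Σgh = 1407.69
nΣgh − ΣgΣh = 7038.45 − 6712.44 = 326.01
nΣg² − (Σg)² = 9214.55 − 8408.89 = 805.66; nΣh² − (Σh)² = 5731.3 − 5358.24 = 373.06
r = 326.01 / √(805.66 × 373.06) = 326.01 / 548.2331 ≈ 0.595

0.595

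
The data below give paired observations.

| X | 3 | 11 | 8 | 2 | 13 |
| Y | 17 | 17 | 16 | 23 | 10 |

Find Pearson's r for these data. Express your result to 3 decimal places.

n = 5, ΣX = 37, ΣY = 83, ΣX² = 367, ΣY² = 1463, ΣXY = 542
nΣXY − ΣXΣY = 2710 − 3071 = -361
nΣX² − (ΣX)² = 1835 − 1369 = 466; nΣY² − (ΣY)² = 7315 − 6889 = 426
r = -361 / √(466 × 426) = -361 / 445.5513 ≈ -0.810

-0.810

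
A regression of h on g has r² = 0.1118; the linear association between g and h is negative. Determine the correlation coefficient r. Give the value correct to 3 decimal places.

-0.334

|r| = √0.1118 = 0.334
The association is negative, so r = −0.334.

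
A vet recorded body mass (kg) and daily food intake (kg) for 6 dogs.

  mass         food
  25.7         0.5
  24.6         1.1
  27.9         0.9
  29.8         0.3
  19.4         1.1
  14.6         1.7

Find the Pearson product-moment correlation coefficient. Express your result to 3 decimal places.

-0.881

n = 6, Σx = 142, Σy = 5.6, Σx² = 3521.62, Σy² = 6.46, Σxy = 120.12
nΣxy − ΣxΣy = 720.72 − 795.2 = -74.48
nΣx² − (Σx)² = 21129.72 − 20164 = 965.72; nΣy² − (Σy)² = 38.76 − 31.36 = 7.4
r = -74.48 / √(965.72 × 7.4) = -74.48 / 84.5360 ≈ -0.881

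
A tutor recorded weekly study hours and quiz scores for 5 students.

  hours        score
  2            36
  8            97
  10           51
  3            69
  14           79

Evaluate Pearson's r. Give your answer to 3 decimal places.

n = 5, Σx = 37, Σy = 332, Σx² = 373, Σy² = 24308, Σxy = 2671
nΣxy − ΣxΣy = 13355 − 12284 = 1071
nΣx² − (Σx)² = 1865 − 1369 = 496; nΣy² − (Σy)² = 121540 − 110224 = 11316
r = 1071 / √(496 × 11316) = 1071 / 2369.1214 ≈ 0.452

0.452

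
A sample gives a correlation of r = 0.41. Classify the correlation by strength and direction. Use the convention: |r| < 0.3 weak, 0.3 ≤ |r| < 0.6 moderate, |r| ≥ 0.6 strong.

r = 0.41 > 0 so the relationship is positive.
|r| = 0.41, which falls in the moderate range.

moderate positive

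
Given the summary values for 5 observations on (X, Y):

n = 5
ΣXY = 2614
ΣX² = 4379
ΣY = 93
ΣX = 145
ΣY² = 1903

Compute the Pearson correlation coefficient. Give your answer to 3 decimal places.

r = (nΣXY − ΣXΣY) / √[(nΣX² − (ΣX)²)(nΣY² − (ΣY)²)]
Numerator: 5×2614 − 145×93 = -415
Denominator: √[(21895 − 21025)(9515 − 8649)] = √[870 × 866] = 867.9977
r = -415 / 867.9977 ≈ -0.478

-0.478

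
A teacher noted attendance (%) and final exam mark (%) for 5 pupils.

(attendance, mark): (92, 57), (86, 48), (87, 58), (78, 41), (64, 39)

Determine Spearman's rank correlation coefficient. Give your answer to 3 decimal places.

0.900

Rank attendance: 5, 3, 4, 2, 1
Rank mark: 4, 3, 5, 2, 1
d = rank(attendance) − rank(mark): 1, 0, -1, 0, 0; Σd² = 2
ρ = 1 − 6Σd² / [n(n²−1)] = 1 − 6×2 / (5×24) = 1 − 12/120 ≈ 0.900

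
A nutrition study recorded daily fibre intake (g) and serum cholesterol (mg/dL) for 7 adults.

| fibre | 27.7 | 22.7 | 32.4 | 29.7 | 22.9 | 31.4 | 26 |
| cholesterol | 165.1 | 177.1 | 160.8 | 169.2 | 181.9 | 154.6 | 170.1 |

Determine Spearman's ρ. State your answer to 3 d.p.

-0.893

Rank fibre: 4, 1, 7, 5, 2, 6, 3
Rank cholesterol: 3, 6, 2, 4, 7, 1, 5
d = rank(fibre) − rank(cholesterol): 1, -5, 5, 1, -5, 5, -2; Σd² = 106
ρ = 1 − 6Σd² / [n(n²−1)] = 1 − 6×106 / (7×48) = 1 − 636/336 ≈ -0.893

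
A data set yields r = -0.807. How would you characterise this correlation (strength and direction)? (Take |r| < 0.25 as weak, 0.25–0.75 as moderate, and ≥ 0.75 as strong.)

strong negative

r = -0.807 < 0 so the relationship is negative.
|r| = 0.807, which falls in the strong range.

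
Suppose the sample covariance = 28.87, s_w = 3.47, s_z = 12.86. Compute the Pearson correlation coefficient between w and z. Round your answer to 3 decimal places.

0.647

r = Cov(w,z) / (s_w · s_z) = 28.87 / (3.47 × 12.86)
  = 28.87 / 44.6242 ≈ 0.647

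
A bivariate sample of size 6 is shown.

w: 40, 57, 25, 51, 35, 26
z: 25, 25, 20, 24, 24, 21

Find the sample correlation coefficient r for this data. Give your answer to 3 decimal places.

n = 6, Σw = 234, Σz = 139, Σw² = 9976, Σz² = 3243, Σwz = 5535
nΣwz − ΣwΣz = 33210 − 32526 = 684
nΣw² − (Σw)² = 59856 − 54756 = 5100; nΣz² − (Σz)² = 19458 − 19321 = 137
r = 684 / √(5100 × 137) = 684 / 835.8828 ≈ 0.818

0.818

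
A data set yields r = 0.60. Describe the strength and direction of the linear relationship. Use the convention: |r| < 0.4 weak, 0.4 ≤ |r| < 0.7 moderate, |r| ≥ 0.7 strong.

r = 0.60 > 0 so the relationship is positive.
|r| = 0.60, which falls in the moderate range.

moderate positive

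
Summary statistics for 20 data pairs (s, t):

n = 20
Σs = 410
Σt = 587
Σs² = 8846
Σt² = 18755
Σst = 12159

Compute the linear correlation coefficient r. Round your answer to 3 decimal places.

r = (nΣst − ΣsΣt) / √[(nΣs² − (Σs)²)(nΣt² − (Σt)²)]
Numerator: 20×12159 − 410×587 = 2510
Denominator: √[(176920 − 168100)(375100 − 344569)] = √[8820 × 30531] = 16409.8574
r = 2510 / 16409.8574 ≈ 0.153

0.153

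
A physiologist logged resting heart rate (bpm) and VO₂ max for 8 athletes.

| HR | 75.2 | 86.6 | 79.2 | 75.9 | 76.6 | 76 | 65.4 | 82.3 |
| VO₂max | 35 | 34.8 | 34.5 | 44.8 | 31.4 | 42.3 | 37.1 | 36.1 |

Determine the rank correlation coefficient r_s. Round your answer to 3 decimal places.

-0.476

Rank HR: 2, 8, 6, 3, 5, 4, 1, 7
Rank VO₂max: 4, 3, 2, 8, 1, 7, 6, 5
d = rank(HR) − rank(VO₂max): -2, 5, 4, -5, 4, -3, -5, 2; Σd² = 124
ρ = 1 − 6Σd² / [n(n²−1)] = 1 − 6×124 / (8×63) = 1 − 744/504 ≈ -0.476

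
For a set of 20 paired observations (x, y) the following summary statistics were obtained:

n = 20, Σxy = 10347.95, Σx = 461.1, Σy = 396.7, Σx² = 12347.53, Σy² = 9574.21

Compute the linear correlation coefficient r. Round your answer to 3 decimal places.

0.702

r = (nΣxy − ΣxΣy) / √[(nΣx² − (Σx)²)(nΣy² − (Σy)²)]
Numerator: 20×10347.95 − 461.1×396.7 = 24040.63
Denominator: √[(246950.6 − 212613.21)(191484.2 − 157370.89)] = √[34337.39 × 34113.31] = 34225.1666
r = 24040.63 / 34225.1666 ≈ 0.702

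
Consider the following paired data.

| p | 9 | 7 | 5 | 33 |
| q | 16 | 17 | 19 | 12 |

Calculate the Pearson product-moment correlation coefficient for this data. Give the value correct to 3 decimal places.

-0.951

n = 4, Σp = 54, Σq = 64, Σp² = 1244, Σq² = 1050, Σpq = 754
nΣpq − ΣpΣq = 3016 − 3456 = -440
nΣp² − (Σp)² = 4976 − 2916 = 2060; nΣq² − (Σq)² = 4200 − 4096 = 104
r = -440 / √(2060 × 104) = -440 / 462.8607 ≈ -0.951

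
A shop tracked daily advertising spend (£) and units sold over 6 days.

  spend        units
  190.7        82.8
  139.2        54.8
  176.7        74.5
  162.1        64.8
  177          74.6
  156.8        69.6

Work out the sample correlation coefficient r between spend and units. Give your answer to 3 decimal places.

n = 6, Σx = 1002.5, Σy = 421.1, Σx² = 169157.67, Σy² = 30017.49, Σxy = 71203.83
nΣxy − ΣxΣy = 427222.98 − 422152.75 = 5070.23
nΣx² − (Σx)² = 1014946.02 − 1005006.25 = 9939.77; nΣy² − (Σy)² = 180104.94 − 177325.21 = 2779.73
r = 5070.23 / √(9939.77 × 2779.73) = 5070.23 / 5256.4129 ≈ 0.965

0.965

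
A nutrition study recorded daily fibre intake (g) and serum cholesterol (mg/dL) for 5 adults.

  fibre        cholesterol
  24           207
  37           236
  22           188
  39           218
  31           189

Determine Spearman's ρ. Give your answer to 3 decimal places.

Rank fibre: 2, 4, 1, 5, 3
Rank cholesterol: 3, 5, 1, 4, 2
d = rank(fibre) − rank(cholesterol): -1, -1, 0, 1, 1; Σd² = 4
ρ = 1 − 6Σd² / [n(n²−1)] = 1 − 6×4 / (5×24) = 1 − 24/120 ≈ 0.800

0.800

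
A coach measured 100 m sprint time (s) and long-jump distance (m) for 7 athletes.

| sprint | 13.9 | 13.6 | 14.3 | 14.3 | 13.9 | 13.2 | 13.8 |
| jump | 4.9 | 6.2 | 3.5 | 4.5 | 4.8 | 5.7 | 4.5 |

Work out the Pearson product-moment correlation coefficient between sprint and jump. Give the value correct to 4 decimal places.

n = 7, Σx = 97, Σy = 34.1, Σx² = 1345.04, Σy² = 170.73, Σxy = 470.89
nΣxy − ΣxΣy = 3296.23 − 3307.7 = -11.47
nΣx² − (Σx)² = 9415.28 − 9409 = 6.28; nΣy² − (Σy)² = 1195.11 − 1162.81 = 32.3
r = -11.47 / √(6.28 × 32.3) = -11.47 / 14.2423 ≈ -0.8053

-0.8053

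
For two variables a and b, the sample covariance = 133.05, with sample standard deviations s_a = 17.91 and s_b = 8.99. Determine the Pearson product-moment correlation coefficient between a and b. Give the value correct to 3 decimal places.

0.826

r = Cov(a,b) / (s_a · s_b) = 133.05 / (17.91 × 8.99)
  = 133.05 / 161.0109 ≈ 0.826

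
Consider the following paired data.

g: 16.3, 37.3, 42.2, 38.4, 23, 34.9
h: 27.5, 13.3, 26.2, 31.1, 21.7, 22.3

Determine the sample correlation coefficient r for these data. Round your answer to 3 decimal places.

-0.090

n = 6, Σg = 192.1, Σh = 142.1, Σg² = 6659.39, Σh² = 3554.97, Σgh = 4521.59
nΣgh − ΣgΣh = 27129.54 − 27297.41 = -167.87
nΣg² − (Σg)² = 39956.34 − 36902.41 = 3053.93; nΣh² − (Σh)² = 21329.82 − 20192.41 = 1137.41
r = -167.87 / √(3053.93 × 1137.41) = -167.87 / 1863.7517 ≈ -0.090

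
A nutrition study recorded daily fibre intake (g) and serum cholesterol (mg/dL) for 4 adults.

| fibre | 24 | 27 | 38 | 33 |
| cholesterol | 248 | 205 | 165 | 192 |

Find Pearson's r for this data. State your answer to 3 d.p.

-0.944

n = 4, Σx = 122, Σy = 810, Σx² = 3838, Σy² = 167618, Σxy = 24093
nΣxy − ΣxΣy = 96372 − 98820 = -2448
nΣx² − (Σx)² = 15352 − 14884 = 468; nΣy² − (Σy)² = 670472 − 656100 = 14372
r = -2448 / √(468 × 14372) = -2448 / 2593.4718 ≈ -0.944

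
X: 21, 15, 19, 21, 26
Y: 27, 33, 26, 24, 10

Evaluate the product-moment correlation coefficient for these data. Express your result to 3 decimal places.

n = 5, ΣX = 102, ΣY = 120, ΣX² = 2144, ΣY² = 3170, ΣXY = 2320
nΣXY − ΣXΣY = 11600 − 12240 = -640
nΣX² − (ΣX)² = 10720 − 10404 = 316; nΣY² − (ΣY)² = 15850 − 14400 = 1450
r = -640 / √(316 × 1450) = -640 / 676.9047 ≈ -0.945

-0.945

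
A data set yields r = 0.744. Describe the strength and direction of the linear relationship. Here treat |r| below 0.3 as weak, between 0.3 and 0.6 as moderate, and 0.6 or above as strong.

r = 0.744 > 0 so the relationship is positive.
|r| = 0.744, which falls in the strong range.

strong positive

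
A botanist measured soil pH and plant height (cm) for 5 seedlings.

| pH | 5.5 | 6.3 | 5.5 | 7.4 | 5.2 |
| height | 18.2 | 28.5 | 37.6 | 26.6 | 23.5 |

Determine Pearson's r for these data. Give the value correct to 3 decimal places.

0.070

n = 5, Σx = 29.9, Σy = 134.4, Σx² = 181.99, Σy² = 3817.06, Σxy = 805.49
nΣxy − ΣxΣy = 4027.45 − 4018.56 = 8.89
nΣx² − (Σx)² = 909.95 − 894.01 = 15.94; nΣy² − (Σy)² = 19085.3 − 18063.36 = 1021.94
r = 8.89 / √(15.94 × 1021.94) = 8.89 / 127.6312 ≈ 0.070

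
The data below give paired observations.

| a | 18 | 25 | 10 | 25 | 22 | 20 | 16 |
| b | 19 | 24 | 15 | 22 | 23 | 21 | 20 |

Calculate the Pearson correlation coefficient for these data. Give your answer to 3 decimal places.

0.940

n = 7, Σa = 136, Σb = 144, Σa² = 2814, Σb² = 3016, Σab = 2888
nΣab − ΣaΣb = 20216 − 19584 = 632
nΣa² − (Σa)² = 19698 − 18496 = 1202; nΣb² − (Σb)² = 21112 − 20736 = 376
r = 632 / √(1202 × 376) = 632 / 672.2738 ≈ 0.940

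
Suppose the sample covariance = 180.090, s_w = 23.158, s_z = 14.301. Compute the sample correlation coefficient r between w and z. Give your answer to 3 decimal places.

r = Cov(w,z) / (s_w · s_z) = 180.090 / (23.158 × 14.301)
  = 180.090 / 331.1826 ≈ 0.544

0.544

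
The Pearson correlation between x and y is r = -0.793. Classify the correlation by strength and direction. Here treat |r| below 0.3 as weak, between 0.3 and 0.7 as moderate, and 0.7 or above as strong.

strong negative

r = -0.793 < 0 so the relationship is negative.
|r| = 0.793, which falls in the strong range.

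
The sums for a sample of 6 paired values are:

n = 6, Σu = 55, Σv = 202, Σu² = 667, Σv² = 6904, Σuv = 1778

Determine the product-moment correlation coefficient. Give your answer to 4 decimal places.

-0.5679

r = (nΣuv − ΣuΣv) / √[(nΣu² − (Σu)²)(nΣv² − (Σv)²)]
Numerator: 6×1778 − 55×202 = -442
Denominator: √[(4002 − 3025)(41424 − 40804)] = √[977 × 620] = 778.2930
r = -442 / 778.2930 ≈ -0.5679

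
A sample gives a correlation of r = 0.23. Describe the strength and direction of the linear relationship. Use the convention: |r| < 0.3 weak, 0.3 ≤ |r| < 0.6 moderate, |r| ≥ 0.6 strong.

weak positive

r = 0.23 > 0 so the relationship is positive.
|r| = 0.23, which falls in the weak range.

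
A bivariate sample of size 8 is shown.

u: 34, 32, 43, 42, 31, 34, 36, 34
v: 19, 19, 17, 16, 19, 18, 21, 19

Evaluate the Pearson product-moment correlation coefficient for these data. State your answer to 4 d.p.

-0.6609

n = 8, Σu = 286, Σv = 148, Σu² = 10362, Σv² = 2754, Σuv = 5260
nΣuv − ΣuΣv = 42080 − 42328 = -248
nΣu² − (Σu)² = 82896 − 81796 = 1100; nΣv² − (Σv)² = 22032 − 21904 = 128
r = -248 / √(1100 × 128) = -248 / 375.2333 ≈ -0.6609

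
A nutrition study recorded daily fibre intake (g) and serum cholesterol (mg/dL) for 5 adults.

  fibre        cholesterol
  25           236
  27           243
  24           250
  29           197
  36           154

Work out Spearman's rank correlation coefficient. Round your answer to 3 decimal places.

-0.900

Rank fibre: 2, 3, 1, 4, 5
Rank cholesterol: 3, 4, 5, 2, 1
d = rank(fibre) − rank(cholesterol): -1, -1, -4, 2, 4; Σd² = 38
ρ = 1 − 6Σd² / [n(n²−1)] = 1 − 6×38 / (5×24) = 1 − 228/120 ≈ -0.900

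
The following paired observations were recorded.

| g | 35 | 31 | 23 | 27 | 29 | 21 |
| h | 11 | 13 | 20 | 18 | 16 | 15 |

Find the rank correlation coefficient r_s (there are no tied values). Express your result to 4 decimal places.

Rank g: 6, 5, 2, 3, 4, 1
Rank h: 1, 2, 6, 5, 4, 3
d = rank(g) − rank(h): 5, 3, -4, -2, 0, -2; Σd² = 58
ρ = 1 − 6Σd² / [n(n²−1)] = 1 − 6×58 / (6×35) = 1 − 348/210 ≈ -0.6571

-0.6571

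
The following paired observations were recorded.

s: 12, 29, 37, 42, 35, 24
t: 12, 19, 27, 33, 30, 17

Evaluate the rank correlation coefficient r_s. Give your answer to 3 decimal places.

Rank s: 1, 3, 5, 6, 4, 2
Rank t: 1, 3, 4, 6, 5, 2
d = rank(s) − rank(t): 0, 0, 1, 0, -1, 0; Σd² = 2
ρ = 1 − 6Σd² / [n(n²−1)] = 1 − 6×2 / (6×35) = 1 − 12/210 ≈ 0.943

0.943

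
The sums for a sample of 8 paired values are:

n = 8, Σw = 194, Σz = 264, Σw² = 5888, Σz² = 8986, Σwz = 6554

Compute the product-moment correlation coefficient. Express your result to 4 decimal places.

r = (nΣwz − ΣwΣz) / √[(nΣw² − (Σw)²)(nΣz² − (Σz)²)]
Numerator: 8×6554 − 194×264 = 1216
Denominator: √[(47104 − 37636)(71888 − 69696)] = √[9468 × 2192] = 4555.6400
r = 1216 / 4555.6400 ≈ 0.2669

0.2669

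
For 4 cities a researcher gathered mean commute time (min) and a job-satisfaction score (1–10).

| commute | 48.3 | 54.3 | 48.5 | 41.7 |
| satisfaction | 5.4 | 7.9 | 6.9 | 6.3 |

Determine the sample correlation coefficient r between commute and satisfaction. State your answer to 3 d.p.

0.607

n = 4, Σx = 192.8, Σy = 26.5, Σx² = 9372.52, Σy² = 178.87, Σxy = 1287.15
nΣxy − ΣxΣy = 5148.6 − 5109.2 = 39.4
nΣx² − (Σx)² = 37490.08 − 37171.84 = 318.24; nΣy² − (Σy)² = 715.48 − 702.25 = 13.23
r = 39.4 / √(318.24 × 13.23) = 39.4 / 64.8869 ≈ 0.607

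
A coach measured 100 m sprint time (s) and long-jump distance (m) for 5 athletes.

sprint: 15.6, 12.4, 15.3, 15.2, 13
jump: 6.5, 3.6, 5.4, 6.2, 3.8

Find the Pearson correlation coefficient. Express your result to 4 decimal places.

0.9611

n = 5, Σx = 71.5, Σy = 25.5, Σx² = 1031.25, Σy² = 137.25, Σxy = 372.3
nΣxy − ΣxΣy = 1861.5 − 1823.25 = 38.25
nΣx² − (Σx)² = 5156.25 − 5112.25 = 44; nΣy² − (Σy)² = 686.25 − 650.25 = 36
r = 38.25 / √(44 × 36) = 38.25 / 39.7995 ≈ 0.9611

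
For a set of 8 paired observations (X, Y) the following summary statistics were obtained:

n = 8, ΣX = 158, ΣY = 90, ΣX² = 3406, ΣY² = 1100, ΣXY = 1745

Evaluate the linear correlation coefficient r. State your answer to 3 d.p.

r = (nΣXY − ΣXΣY) / √[(nΣX² − (ΣX)²)(nΣY² − (ΣY)²)]
Numerator: 8×1745 − 158×90 = -260
Denominator: √[(27248 − 24964)(8800 − 8100)] = √[2284 × 700] = 1264.4366
r = -260 / 1264.4366 ≈ -0.206

-0.206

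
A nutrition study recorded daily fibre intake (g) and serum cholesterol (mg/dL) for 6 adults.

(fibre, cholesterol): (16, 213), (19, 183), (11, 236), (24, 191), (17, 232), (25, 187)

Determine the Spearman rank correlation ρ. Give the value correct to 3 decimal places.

Rank fibre: 2, 4, 1, 5, 3, 6
Rank cholesterol: 4, 1, 6, 3, 5, 2
d = rank(fibre) − rank(cholesterol): -2, 3, -5, 2, -2, 4; Σd² = 62
ρ = 1 − 6Σd² / [n(n²−1)] = 1 − 6×62 / (6×35) = 1 − 372/210 ≈ -0.771

-0.771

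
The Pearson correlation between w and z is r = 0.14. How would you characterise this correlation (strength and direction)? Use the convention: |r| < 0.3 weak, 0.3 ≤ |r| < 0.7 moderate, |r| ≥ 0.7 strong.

weak positive

r = 0.14 > 0 so the relationship is positive.
|r| = 0.14, which falls in the weak range.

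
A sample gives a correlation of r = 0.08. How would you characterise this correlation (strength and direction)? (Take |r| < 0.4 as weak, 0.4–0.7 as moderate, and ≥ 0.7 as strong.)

r = 0.08 > 0 so the relationship is positive.
|r| = 0.08, which falls in the weak range.

weak positive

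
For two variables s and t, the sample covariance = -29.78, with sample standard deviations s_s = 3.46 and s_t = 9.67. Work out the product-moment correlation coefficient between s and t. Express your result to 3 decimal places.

r = Cov(s,t) / (s_s · s_t) = -29.78 / (3.46 × 9.67)
  = -29.78 / 33.4582 ≈ -0.890

-0.890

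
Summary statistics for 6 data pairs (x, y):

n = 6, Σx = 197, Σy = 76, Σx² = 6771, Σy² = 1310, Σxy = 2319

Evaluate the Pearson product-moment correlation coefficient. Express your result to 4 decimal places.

-0.5437

r = (nΣxy − ΣxΣy) / √[(nΣx² − (Σx)²)(nΣy² − (Σy)²)]
Numerator: 6×2319 − 197×76 = -1058
Denominator: √[(40626 − 38809)(7860 − 5776)] = √[1817 × 2084] = 1945.9260
r = -1058 / 1945.9260 ≈ -0.5437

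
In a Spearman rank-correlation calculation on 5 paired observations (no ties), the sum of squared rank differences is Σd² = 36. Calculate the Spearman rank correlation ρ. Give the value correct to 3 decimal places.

-0.800

ρ = 1 − 6Σd² / [n(n²−1)] = 1 − 6×36 / (5×24)
  = 1 − 216/120 = 1 − 1.8000 ≈ -0.800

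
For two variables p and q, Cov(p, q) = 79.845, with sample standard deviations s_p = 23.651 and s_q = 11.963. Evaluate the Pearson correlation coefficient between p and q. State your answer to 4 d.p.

0.2822

r = Cov(p,q) / (s_p · s_q) = 79.845 / (23.651 × 11.963)
  = 79.845 / 282.9369 ≈ 0.2822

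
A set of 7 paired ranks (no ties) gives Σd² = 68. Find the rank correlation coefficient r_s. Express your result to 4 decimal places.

-0.2143

ρ = 1 − 6Σd² / [n(n²−1)] = 1 − 6×68 / (7×48)
  = 1 − 408/336 = 1 − 1.21429 ≈ -0.2143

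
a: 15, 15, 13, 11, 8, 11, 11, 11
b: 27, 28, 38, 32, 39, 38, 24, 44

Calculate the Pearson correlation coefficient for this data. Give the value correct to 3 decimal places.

n = 8, Σa = 95, Σb = 270, Σa² = 1167, Σb² = 9458, Σab = 3149
nΣab − ΣaΣb = 25192 − 25650 = -458
nΣa² − (Σa)² = 9336 − 9025 = 311; nΣb² − (Σb)² = 75664 − 72900 = 2764
r = -458 / √(311 × 2764) = -458 / 927.1483 ≈ -0.494

-0.494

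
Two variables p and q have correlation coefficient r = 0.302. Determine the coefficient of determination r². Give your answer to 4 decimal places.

0.0912

r² = (0.302)² = 0.0912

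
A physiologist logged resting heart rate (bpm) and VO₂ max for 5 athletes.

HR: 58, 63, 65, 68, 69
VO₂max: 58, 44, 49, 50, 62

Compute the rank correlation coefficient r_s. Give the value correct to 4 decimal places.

0.4000

Rank HR: 1, 2, 3, 4, 5
Rank VO₂max: 4, 1, 2, 3, 5
d = rank(HR) − rank(VO₂max): -3, 1, 1, 1, 0; Σd² = 12
ρ = 1 − 6Σd² / [n(n²−1)] = 1 − 6×12 / (5×24) = 1 − 72/120 ≈ 0.4000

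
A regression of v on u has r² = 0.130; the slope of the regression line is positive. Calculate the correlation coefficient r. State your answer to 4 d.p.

|r| = √0.130 = 0.3606
The association is positive, so r = 0.3606.

0.3606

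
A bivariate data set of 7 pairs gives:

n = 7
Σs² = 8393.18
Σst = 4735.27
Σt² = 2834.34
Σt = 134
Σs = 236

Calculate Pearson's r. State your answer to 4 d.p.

0.6346

r = (nΣst − ΣsΣt) / √[(nΣs² − (Σs)²)(nΣt² − (Σt)²)]
Numerator: 7×4735.27 − 236×134 = 1522.89
Denominator: √[(58752.26 − 55696)(19840.38 − 17956)] = √[3056.26 × 1884.38] = 2399.8240
r = 1522.89 / 2399.8240 ≈ 0.6346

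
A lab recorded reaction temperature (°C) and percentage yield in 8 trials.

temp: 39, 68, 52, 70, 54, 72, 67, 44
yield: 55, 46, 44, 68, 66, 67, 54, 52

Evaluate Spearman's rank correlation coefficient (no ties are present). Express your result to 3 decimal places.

Rank temp: 1, 6, 3, 7, 4, 8, 5, 2
Rank yield: 5, 2, 1, 8, 6, 7, 4, 3
d = rank(temp) − rank(yield): -4, 4, 2, -1, -2, 1, 1, -1; Σd² = 44
ρ = 1 − 6Σd² / [n(n²−1)] = 1 − 6×44 / (8×63) = 1 − 264/504 ≈ 0.476

0.476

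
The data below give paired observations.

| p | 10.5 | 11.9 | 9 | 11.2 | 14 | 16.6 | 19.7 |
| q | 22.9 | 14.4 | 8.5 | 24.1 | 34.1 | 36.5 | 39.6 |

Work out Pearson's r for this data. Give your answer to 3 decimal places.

0.880

n = 7, Σp = 92.9, Σq = 180.1, Σp² = 1317.95, Σq² = 5448.05, Σpq = 2621.65
nΣpq − ΣpΣq = 18351.55 − 16731.29 = 1620.26
nΣp² − (Σp)² = 9225.65 − 8630.41 = 595.24; nΣq² − (Σq)² = 38136.35 − 32436.01 = 5700.34
r = 1620.26 / √(595.24 × 5700.34) = 1620.26 / 1842.0289 ≈ 0.880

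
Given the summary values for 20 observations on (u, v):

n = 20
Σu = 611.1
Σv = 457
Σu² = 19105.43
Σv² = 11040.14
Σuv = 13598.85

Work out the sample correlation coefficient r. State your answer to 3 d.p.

-0.717

r = (nΣuv − ΣuΣv) / √[(nΣu² − (Σu)²)(nΣv² − (Σv)²)]
Numerator: 20×13598.85 − 611.1×457 = -7295.7
Denominator: √[(382108.6 − 373443.21)(220802.8 − 208849)] = √[8665.39 × 11953.8] = 10177.6392
r = -7295.7 / 10177.6392 ≈ -0.717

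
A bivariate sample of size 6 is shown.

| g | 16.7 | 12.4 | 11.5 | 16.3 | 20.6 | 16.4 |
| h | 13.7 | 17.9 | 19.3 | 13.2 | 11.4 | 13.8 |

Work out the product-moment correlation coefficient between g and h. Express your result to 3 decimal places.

-0.969

n = 6, Σg = 93.9, Σh = 89.3, Σg² = 1523.91, Σh² = 1375.23, Σgh = 1349.02
nΣgh − ΣgΣh = 8094.12 − 8385.27 = -291.15
nΣg² − (Σg)² = 9143.46 − 8817.21 = 326.25; nΣh² − (Σh)² = 8251.38 − 7974.49 = 276.89
r = -291.15 / √(326.25 × 276.89) = -291.15 / 300.5584 ≈ -0.969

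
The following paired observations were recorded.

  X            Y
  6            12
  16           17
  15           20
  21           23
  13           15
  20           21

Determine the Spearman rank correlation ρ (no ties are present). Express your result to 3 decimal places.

0.943

Rank X: 1, 4, 3, 6, 2, 5
Rank Y: 1, 3, 4, 6, 2, 5
d = rank(X) − rank(Y): 0, 1, -1, 0, 0, 0; Σd² = 2
ρ = 1 − 6Σd² / [n(n²−1)] = 1 − 6×2 / (6×35) = 1 − 12/210 ≈ 0.943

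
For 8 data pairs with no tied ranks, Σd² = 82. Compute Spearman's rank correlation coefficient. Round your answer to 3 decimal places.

0.024

ρ = 1 − 6Σd² / [n(n²−1)] = 1 − 6×82 / (8×63)
  = 1 − 492/504 = 1 − 0.9762 ≈ 0.024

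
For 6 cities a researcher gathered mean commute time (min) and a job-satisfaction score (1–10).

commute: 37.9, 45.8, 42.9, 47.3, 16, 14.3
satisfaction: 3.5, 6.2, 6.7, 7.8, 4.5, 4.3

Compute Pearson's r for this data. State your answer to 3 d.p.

0.673

n = 6, Σx = 204.2, Σy = 33, Σx² = 8072.24, Σy² = 195.16, Σxy = 1206.47
nΣxy − ΣxΣy = 7238.82 − 6738.6 = 500.22
nΣx² − (Σx)² = 48433.44 − 41697.64 = 6735.8; nΣy² − (Σy)² = 1170.96 − 1089 = 81.96
r = 500.22 / √(6735.8 × 81.96) = 500.22 / 743.0116 ≈ 0.673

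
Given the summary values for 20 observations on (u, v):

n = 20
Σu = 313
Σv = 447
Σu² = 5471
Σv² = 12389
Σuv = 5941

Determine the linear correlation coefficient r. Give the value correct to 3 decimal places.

r = (nΣuv − ΣuΣv) / √[(nΣu² − (Σu)²)(nΣv² − (Σv)²)]
Numerator: 20×5941 − 313×447 = -21091
Denominator: √[(109420 − 97969)(247780 − 199809)] = √[11451 × 47971] = 23437.4896
r = -21091 / 23437.4896 ≈ -0.900

-0.900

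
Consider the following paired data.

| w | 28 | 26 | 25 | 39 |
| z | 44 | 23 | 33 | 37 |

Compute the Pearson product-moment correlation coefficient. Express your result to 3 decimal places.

n = 4, Σw = 118, Σz = 137, Σw² = 3606, Σz² = 4923, Σwz = 4098
nΣwz − ΣwΣz = 16392 − 16166 = 226
nΣw² − (Σw)² = 14424 − 13924 = 500; nΣz² − (Σz)² = 19692 − 18769 = 923
r = 226 / √(500 × 923) = 226 / 679.3379 ≈ 0.333

0.333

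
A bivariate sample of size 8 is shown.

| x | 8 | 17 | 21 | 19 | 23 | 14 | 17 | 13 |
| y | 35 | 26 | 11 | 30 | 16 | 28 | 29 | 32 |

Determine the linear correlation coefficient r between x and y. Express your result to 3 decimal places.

n = 8, Σx = 132, Σy = 207, Σx² = 2338, Σy² = 5827, Σxy = 3192
nΣxy − ΣxΣy = 25536 − 27324 = -1788
nΣx² − (Σx)² = 18704 − 17424 = 1280; nΣy² − (Σy)² = 46616 − 42849 = 3767
r = -1788 / √(1280 × 3767) = -1788 / 2195.8506 ≈ -0.814

-0.814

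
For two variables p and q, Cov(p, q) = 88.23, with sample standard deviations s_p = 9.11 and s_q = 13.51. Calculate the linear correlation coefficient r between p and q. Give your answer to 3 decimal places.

0.717

r = Cov(p,q) / (s_p · s_q) = 88.23 / (9.11 × 13.51)
  = 88.23 / 123.0761 ≈ 0.717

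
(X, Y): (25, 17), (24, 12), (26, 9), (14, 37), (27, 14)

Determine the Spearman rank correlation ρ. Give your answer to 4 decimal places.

-0.5000

Rank X: 3, 2, 4, 1, 5
Rank Y: 4, 2, 1, 5, 3
d = rank(X) − rank(Y): -1, 0, 3, -4, 2; Σd² = 30
ρ = 1 − 6Σd² / [n(n²−1)] = 1 − 6×30 / (5×24) = 1 − 180/120 ≈ -0.5000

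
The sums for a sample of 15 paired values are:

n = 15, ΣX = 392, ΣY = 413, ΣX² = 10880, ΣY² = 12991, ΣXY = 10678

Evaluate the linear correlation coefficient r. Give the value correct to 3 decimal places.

-0.113

r = (nΣXY − ΣXΣY) / √[(nΣX² − (ΣX)²)(nΣY² − (ΣY)²)]
Numerator: 15×10678 − 392×413 = -1726
Denominator: √[(163200 − 153664)(194865 − 170569)] = √[9536 × 24296] = 15221.2567
r = -1726 / 15221.2567 ≈ -0.113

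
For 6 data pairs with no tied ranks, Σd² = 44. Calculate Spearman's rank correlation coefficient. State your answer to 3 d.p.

-0.257

ρ = 1 − 6Σd² / [n(n²−1)] = 1 − 6×44 / (6×35)
  = 1 − 264/210 = 1 − 1.2571 ≈ -0.257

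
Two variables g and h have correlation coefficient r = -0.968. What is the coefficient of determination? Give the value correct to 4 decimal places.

r² = (-0.968)² = 0.9370

0.9370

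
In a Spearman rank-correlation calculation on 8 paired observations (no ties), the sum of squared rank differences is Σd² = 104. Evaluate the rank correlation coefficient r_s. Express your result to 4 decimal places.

ρ = 1 − 6Σd² / [n(n²−1)] = 1 − 6×104 / (8×63)
  = 1 − 624/504 = 1 − 1.23810 ≈ -0.2381

-0.2381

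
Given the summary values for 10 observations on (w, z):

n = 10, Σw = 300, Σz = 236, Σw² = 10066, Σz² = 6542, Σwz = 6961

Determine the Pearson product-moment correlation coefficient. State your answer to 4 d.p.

r = (nΣwz − ΣwΣz) / √[(nΣw² − (Σw)²)(nΣz² − (Σz)²)]
Numerator: 10×6961 − 300×236 = -1190
Denominator: √[(100660 − 90000)(65420 − 55696)] = √[10660 × 9724] = 10181.2494
r = -1190 / 10181.2494 ≈ -0.1169

-0.1169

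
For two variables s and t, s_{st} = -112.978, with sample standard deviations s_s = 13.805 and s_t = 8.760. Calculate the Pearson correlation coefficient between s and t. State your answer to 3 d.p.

-0.934

r = Cov(s,t) / (s_s · s_t) = -112.978 / (13.805 × 8.760)
  = -112.978 / 120.9318 ≈ -0.934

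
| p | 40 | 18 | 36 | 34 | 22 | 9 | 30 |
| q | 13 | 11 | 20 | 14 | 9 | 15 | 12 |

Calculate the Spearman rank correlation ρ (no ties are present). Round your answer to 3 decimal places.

0.286

Rank p: 7, 2, 6, 5, 3, 1, 4
Rank q: 4, 2, 7, 5, 1, 6, 3
d = rank(p) − rank(q): 3, 0, -1, 0, 2, -5, 1; Σd² = 40
ρ = 1 − 6Σd² / [n(n²−1)] = 1 − 6×40 / (7×48) = 1 − 240/336 ≈ 0.286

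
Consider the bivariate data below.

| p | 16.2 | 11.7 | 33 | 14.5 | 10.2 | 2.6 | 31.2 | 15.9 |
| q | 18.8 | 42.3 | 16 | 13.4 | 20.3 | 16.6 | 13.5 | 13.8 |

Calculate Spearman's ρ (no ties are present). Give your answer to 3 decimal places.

Rank p: 6, 3, 8, 4, 2, 1, 7, 5
Rank q: 6, 8, 4, 1, 7, 5, 2, 3
d = rank(p) − rank(q): 0, -5, 4, 3, -5, -4, 5, 2; Σd² = 120
ρ = 1 − 6Σd² / [n(n²−1)] = 1 − 6×120 / (8×63) = 1 − 720/504 ≈ -0.429

-0.429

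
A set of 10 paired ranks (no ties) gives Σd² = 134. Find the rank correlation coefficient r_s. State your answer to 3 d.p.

ρ = 1 − 6Σd² / [n(n²−1)] = 1 − 6×134 / (10×99)
  = 1 − 804/990 = 1 − 0.8121 ≈ 0.188

0.188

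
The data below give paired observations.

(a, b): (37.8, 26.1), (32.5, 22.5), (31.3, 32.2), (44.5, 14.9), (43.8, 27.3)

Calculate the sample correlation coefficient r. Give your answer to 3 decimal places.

-0.550

n = 5, Σa = 189.9, Σb = 123, Σa² = 7363.47, Σb² = 3191.6, Σab = 4584.48
nΣab − ΣaΣb = 22922.4 − 23357.7 = -435.3
nΣa² − (Σa)² = 36817.35 − 36062.01 = 755.34; nΣb² − (Σb)² = 15958 − 15129 = 829
r = -435.3 / √(755.34 × 829) = -435.3 / 791.3134 ≈ -0.550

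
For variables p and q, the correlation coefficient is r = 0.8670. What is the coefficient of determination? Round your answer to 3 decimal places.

0.752

r² = (0.8670)² = 0.752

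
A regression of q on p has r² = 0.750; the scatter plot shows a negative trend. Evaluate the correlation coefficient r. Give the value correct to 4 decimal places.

-0.8660

|r| = √0.750 = 0.8660
The association is negative, so r = −0.8660.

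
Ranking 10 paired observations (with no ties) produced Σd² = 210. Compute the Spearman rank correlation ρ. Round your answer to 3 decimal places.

ρ = 1 − 6Σd² / [n(n²−1)] = 1 − 6×210 / (10×99)
  = 1 − 1260/990 = 1 − 1.2727 ≈ -0.273

-0.273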